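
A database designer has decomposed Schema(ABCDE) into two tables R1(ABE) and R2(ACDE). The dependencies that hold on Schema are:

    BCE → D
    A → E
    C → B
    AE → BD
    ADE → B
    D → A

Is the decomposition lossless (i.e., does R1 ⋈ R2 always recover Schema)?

Yes

Common attributes: R1 ∩ R2 = {AE}.
Closure of {AE}: AE → BD applies, adding BD. So (AE)⁺ = {ABDE}.
This closure contains every attribute of R1, so R1 ∩ R2 → R1. The join is lossless.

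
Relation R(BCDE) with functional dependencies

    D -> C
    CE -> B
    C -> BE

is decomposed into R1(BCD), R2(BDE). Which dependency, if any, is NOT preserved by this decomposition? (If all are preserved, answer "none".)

C -> BE

Check C → BE: no single fragment contains all of {BCE}, and the restricted closure of {C} across the fragments never reaches {BE}.
D → C is preserved.
CE → B is preserved.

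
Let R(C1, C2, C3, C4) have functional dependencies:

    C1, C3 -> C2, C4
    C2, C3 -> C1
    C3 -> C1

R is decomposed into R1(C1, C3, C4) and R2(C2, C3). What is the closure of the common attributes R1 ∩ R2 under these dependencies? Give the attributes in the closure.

C1, C2, C3, C4

R1 ∩ R2 = {C3}.
C3 → C1 applies, adding C1
C1, C3 → C2, C4 applies, adding C2, C4
Closure: {C1, C2, C3, C4}.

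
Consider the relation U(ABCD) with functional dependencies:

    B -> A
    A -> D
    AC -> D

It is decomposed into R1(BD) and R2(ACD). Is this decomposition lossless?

Common attributes: R1 ∩ R2 = {D}.
No dependency enlarges {D}, so (D)⁺ = {D}.
The closure contains neither all of R1 = {BD} nor all of R2 = {ACD}, so the common attributes are not a superkey of either fragment. The join is lossy.

No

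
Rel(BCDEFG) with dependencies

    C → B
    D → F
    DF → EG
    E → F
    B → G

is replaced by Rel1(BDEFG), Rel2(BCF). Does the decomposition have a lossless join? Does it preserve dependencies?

Lossless test: (BF)⁺ = {BFG}, which is a superkey of neither fragment — lossy.
Dependency preservation: every FD's attributes lie within a single fragment, so each can be enforced locally — preserved.

lossy but dependency-preserving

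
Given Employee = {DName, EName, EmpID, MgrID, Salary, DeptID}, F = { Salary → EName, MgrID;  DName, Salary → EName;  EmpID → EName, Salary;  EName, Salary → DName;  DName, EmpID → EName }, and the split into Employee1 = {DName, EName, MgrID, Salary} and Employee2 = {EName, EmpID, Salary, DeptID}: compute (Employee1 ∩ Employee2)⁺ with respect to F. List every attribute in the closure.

DName, EName, MgrID, Salary

Employee1 ∩ Employee2 = {EName, Salary}.
Salary → EName, MgrID applies, adding MgrID
EName, Salary → DName applies, adding DName
Closure: {DName, EName, MgrID, Salary}.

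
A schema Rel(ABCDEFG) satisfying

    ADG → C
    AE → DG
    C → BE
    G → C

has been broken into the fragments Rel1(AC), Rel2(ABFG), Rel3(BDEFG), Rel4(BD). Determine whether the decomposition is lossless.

No

Chase test. Columns are ABCDEFG; row i has aⱼ where attribute j ∈ Reli, else bᵢⱼ.
Initial tableau (one row per fragment):
  row 1: a1 b12 a3 b14 b15 b16 b17
  row 2: a1 a2 b23 b24 b25 a6 a7
  row 3: b31 a2 b33 a4 a5 a6 a7
  row 4: b41 a2 b43 a4 b45 b46 b47
Rows 2 and 3 agree on G; apply G→C and equate their C entries.
Rows 2 and 3 agree on C; apply C→BE and equate their BE entries.
No row becomes fully distinguished — the join is lossy.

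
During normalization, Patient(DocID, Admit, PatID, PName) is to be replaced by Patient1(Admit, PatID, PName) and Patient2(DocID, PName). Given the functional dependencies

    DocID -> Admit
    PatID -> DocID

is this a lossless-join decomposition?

No

Common attributes: Patient1 ∩ Patient2 = {PName}.
No dependency enlarges {PName}, so (PName)⁺ = {PName}.
The closure contains neither all of Patient1 = {Admit, PatID, PName} nor all of Patient2 = {DocID, PName}, so the common attributes are not a superkey of either fragment. The join is lossy.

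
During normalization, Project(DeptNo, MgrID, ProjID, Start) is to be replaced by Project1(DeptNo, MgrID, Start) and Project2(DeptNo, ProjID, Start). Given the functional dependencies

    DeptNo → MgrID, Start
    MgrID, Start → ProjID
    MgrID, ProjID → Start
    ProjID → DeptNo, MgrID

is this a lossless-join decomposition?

Yes

Common attributes: Project1 ∩ Project2 = {DeptNo, Start}.
Closure of {DeptNo, Start}: DeptNo → MgrID, Start applies, adding MgrID; MgrID, Start → ProjID applies, adding ProjID. So (DeptNo, Start)⁺ = {DeptNo, MgrID, ProjID, Start}.
This closure contains every attribute of Project1, so Project1 ∩ Project2 → Project1. The join is lossless.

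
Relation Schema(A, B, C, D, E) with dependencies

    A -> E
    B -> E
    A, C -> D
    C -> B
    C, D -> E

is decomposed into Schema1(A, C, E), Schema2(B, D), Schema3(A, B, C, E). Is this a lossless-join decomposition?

Chase test. Columns are A, B, C, D, E; row i has aⱼ where attribute j ∈ Schemai, else bᵢⱼ.
Initial tableau (one row per fragment):
  row 1: a1 b12 a3 b14 a5
  row 2: b21 a2 b23 a4 b25
  row 3: a1 a2 a3 b34 a5
Rows 2 and 3 agree on B; apply B→E and equate their E entries.
Rows 1 and 3 agree on A, C; apply A, C→D and equate their D entries.
Rows 1 and 3 agree on C; apply C→B and equate their B entries.
No row becomes fully distinguished — the join is lossy.

No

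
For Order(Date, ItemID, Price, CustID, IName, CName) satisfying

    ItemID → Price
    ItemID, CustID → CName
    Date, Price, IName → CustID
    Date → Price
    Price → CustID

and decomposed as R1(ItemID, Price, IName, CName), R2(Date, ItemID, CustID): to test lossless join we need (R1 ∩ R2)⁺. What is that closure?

ItemID, Price, CustID, CName

R1 ∩ R2 = {ItemID}.
ItemID → Price applies, adding Price
Price → CustID applies, adding CustID
ItemID, CustID → CName applies, adding CName
Closure: {ItemID, Price, CustID, CName}.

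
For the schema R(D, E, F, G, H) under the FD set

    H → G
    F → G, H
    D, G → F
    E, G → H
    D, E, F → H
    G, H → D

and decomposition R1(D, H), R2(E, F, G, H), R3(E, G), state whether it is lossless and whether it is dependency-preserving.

Lossless test (chase): Rows 1 and 2 agree on H; apply H→G and equate their G entries. Rows 2 and 3 agree on E, G; apply E, G→H and equate their H entries. Rows 1 and 2 agree on G, H; apply G, H→D and equate their D entries. Rows 1 and 3 agree on G, H; apply G, H→D and equate their D entries. Rows 1 and 2 agree on D, G; apply D, G→F and equate their F entries. Rows 1 and 3 agree on D, G; apply D, G→F and equate their F entries. Row 2 is now all distinguished symbols — the join is lossless.
Dependency preservation: the restricted closure of {D, G} across the fragments never reaches {F}, so D, G → F cannot be enforced without a join — not preserved.

lossless but not dependency-preserving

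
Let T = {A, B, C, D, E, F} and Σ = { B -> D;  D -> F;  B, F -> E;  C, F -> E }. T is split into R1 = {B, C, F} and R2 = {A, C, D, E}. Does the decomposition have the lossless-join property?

Common attributes: R1 ∩ R2 = {C}.
No dependency enlarges {C}, so (C)⁺ = {C}.
The closure contains neither all of R1 = {B, C, F} nor all of R2 = {A, C, D, E}, so the common attributes are not a superkey of either fragment. The join is lossy.

No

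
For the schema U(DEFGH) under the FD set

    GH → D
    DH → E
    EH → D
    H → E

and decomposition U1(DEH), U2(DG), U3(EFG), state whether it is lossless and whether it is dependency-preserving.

lossy but dependency-preserving

Lossless test (chase): applying each FD to every pair of rows produces no changes in the tableau, so no row becomes fully distinguished — the join is lossy.
Dependency preservation: GH → D is not contained in any single fragment, but the restricted closure of its left-hand side across the fragments still reaches the right-hand side; the remaining FDs each lie inside some fragment. All dependencies are preserved.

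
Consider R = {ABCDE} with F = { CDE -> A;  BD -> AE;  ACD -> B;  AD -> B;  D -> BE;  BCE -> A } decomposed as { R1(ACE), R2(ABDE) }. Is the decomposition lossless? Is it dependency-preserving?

Lossless test: (AE)⁺ = {AE}, which is a superkey of neither fragment — lossy.
Dependency preservation: the restricted closure of {BCE} across the fragments never reaches {A}, so BCE → A cannot be enforced without a join — not preserved.

lossy and not dependency-preserving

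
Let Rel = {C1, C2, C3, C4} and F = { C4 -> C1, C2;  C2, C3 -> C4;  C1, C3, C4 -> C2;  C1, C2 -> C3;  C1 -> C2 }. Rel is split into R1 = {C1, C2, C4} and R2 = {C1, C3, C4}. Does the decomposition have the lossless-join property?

Common attributes: R1 ∩ R2 = {C1, C4}.
Closure of {C1, C4}: C4 → C1, C2 applies, adding C2; C1, C2 → C3 applies, adding C3. So (C1, C4)⁺ = {C1, C2, C3, C4}.
This closure contains every attribute of R1, so R1 ∩ R2 → R1. The join is lossless.

Yes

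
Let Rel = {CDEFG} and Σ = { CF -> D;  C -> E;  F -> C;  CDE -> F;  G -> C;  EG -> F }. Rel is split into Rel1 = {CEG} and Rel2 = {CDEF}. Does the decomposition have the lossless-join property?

No

Common attributes: Rel1 ∩ Rel2 = {CE}.
No dependency enlarges {CE}, so (CE)⁺ = {CE}.
The closure contains neither all of Rel1 = {CEG} nor all of Rel2 = {CDEF}, so the common attributes are not a superkey of either fragment. The join is lossy.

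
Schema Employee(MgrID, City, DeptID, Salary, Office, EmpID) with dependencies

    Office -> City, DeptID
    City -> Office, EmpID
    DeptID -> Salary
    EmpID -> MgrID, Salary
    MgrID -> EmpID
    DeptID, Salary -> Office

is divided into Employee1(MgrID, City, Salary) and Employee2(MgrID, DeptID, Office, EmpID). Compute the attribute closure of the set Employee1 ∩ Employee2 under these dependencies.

MgrID, Salary, EmpID

Employee1 ∩ Employee2 = {MgrID}.
MgrID → EmpID applies, adding EmpID
EmpID → MgrID, Salary applies, adding Salary
Closure: {MgrID, Salary, EmpID}.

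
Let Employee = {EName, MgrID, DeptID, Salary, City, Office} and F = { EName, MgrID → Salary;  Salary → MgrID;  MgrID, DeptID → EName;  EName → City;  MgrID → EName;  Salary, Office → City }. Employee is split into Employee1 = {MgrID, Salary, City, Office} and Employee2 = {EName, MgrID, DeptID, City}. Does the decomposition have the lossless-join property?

No

Common attributes: Employee1 ∩ Employee2 = {MgrID, City}.
Closure of {MgrID, City}: MgrID → EName applies, adding EName; EName, MgrID → Salary applies, adding Salary. So (MgrID, City)⁺ = {EName, MgrID, Salary, City}.
The closure contains neither all of Employee1 = {MgrID, Salary, City, Office} nor all of Employee2 = {EName, MgrID, DeptID, City}, so the common attributes are not a superkey of either fragment. The join is lossy.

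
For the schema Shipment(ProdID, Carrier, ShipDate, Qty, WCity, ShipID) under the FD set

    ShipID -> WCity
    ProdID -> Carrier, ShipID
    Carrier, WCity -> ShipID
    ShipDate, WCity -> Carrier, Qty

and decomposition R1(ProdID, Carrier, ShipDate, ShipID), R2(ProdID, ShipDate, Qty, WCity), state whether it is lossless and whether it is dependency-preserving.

lossless but not dependency-preserving

Lossless test: (ProdID, ShipDate)⁺ = {ProdID, Carrier, ShipDate, Qty, WCity, ShipID}, which contains all of one fragment — lossless.
Dependency preservation: the restricted closure of {ShipID} across the fragments never reaches {WCity}, so ShipID → WCity cannot be enforced without a join — not preserved.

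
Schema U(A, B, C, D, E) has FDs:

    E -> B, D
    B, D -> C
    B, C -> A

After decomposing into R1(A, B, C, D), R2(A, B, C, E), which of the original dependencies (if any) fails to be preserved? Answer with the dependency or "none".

E -> B, D

Check E → B, D: no single fragment contains all of {B, D, E}, and the restricted closure of {E} across the fragments never reaches {B, D}.
B, D → C is preserved.
B, C → A is preserved.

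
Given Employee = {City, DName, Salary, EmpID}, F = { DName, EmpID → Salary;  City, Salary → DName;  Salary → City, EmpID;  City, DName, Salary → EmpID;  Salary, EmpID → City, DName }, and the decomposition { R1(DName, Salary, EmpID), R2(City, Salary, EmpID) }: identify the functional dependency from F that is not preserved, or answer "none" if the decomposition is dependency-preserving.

none

DName, EmpID → Salary lies within R1.
City, Salary → DName: restricted closure across fragments reaches DName.
Salary → City, EmpID lies within R2.
City, DName, Salary → EmpID: restricted closure across fragments reaches EmpID.
Salary, EmpID → City, DName: restricted closure across fragments reaches City, DName.
Every dependency is enforceable on the fragments, so the decomposition is dependency-preserving.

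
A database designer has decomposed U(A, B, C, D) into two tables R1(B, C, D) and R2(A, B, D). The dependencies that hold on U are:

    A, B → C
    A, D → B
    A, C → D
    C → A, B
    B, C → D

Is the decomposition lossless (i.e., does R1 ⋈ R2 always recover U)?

Common attributes: R1 ∩ R2 = {B, D}.
No dependency enlarges {B, D}, so (B, D)⁺ = {B, D}.
The closure contains neither all of R1 = {B, C, D} nor all of R2 = {A, B, D}, so the common attributes are not a superkey of either fragment. The join is lossy.

No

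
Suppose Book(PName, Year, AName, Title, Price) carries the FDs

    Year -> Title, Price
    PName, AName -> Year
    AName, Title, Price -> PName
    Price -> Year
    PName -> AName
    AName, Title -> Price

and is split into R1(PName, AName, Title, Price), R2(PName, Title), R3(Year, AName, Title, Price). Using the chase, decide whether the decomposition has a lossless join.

Chase test. Columns are PName, Year, AName, Title, Price; row i has aⱼ where attribute j ∈ Ri, else bᵢⱼ.
Initial tableau (one row per fragment):
  row 1: a1 b12 a3 a4 a5
  row 2: a1 b22 b23 a4 b25
  row 3: b31 a2 a3 a4 a5
Rows 1 and 3 agree on AName, Title, Price; apply AName, Title, Price→PName and equate their PName entries.
Rows 1 and 3 agree on Price; apply Price→Year and equate their Year entries.
Rows 1 and 2 agree on PName; apply PName→AName and equate their AName entries.
Rows 1 and 2 agree on AName, Title; apply AName, Title→Price and equate their Price entries.
Rows 1 and 2 agree on PName, AName; apply PName, AName→Year and equate their Year entries.
Row 1 is now all distinguished symbols — the join is lossless.

Yes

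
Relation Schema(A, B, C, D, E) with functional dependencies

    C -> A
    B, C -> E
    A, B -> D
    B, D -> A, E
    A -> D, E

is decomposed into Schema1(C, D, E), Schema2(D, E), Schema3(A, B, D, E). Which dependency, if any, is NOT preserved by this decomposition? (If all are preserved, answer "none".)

C -> A

Check C → A: no single fragment contains all of {A, C}, and the restricted closure of {C} across the fragments never reaches {A}.
B, C → E is preserved.
A, B → D is preserved.
B, D → A, E is preserved.
A → D, E is preserved.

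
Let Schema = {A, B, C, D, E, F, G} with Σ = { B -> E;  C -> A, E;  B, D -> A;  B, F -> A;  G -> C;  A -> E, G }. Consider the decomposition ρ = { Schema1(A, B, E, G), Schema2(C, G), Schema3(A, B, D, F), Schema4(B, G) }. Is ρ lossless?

Chase test. Columns are A, B, C, D, E, F, G; row i has aⱼ where attribute j ∈ Schemai, else bᵢⱼ.
Initial tableau (one row per fragment):
  row 1: a1 a2 b13 b14 a5 b16 a7
  row 2: b21 b22 a3 b24 b25 b26 a7
  row 3: a1 a2 b33 a4 b35 a6 b37
  row 4: b41 a2 b43 b44 b45 b46 a7
Rows 1 and 3 agree on B; apply B→E and equate their E entries.
Rows 1 and 4 agree on B; apply B→E and equate their E entries.
Rows 1 and 2 agree on G; apply G→C and equate their C entries.
Rows 1 and 4 agree on G; apply G→C and equate their C entries.
Rows 1 and 3 agree on A; apply A→E, G and equate their E, G entries.
Rows 1 and 2 agree on C; apply C→A, E and equate their A, E entries.
Rows 1 and 4 agree on C; apply C→A, E and equate their A, E entries.
Rows 1 and 3 agree on G; apply G→C and equate their C entries.
Row 3 is now all distinguished symbols — the join is lossless.

Yes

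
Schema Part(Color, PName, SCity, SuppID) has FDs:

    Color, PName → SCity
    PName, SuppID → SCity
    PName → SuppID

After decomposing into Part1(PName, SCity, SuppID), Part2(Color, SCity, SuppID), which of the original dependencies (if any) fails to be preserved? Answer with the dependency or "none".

Color, PName → SCity: restricted closure across fragments reaches SCity.
PName, SuppID → SCity lies within Part1.
PName → SuppID lies within Part1.
Every dependency is enforceable on the fragments, so the decomposition is dependency-preserving.

none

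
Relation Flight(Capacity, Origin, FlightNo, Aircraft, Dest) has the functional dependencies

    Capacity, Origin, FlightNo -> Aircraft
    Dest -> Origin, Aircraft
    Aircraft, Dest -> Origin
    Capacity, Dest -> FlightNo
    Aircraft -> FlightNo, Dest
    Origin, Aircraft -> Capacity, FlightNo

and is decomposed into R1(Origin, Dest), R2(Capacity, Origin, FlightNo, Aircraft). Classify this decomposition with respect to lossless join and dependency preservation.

Lossless test: (Origin)⁺ = {Origin}, which is a superkey of neither fragment — lossy.
Dependency preservation: the restricted closure of {Dest} across the fragments never reaches {Origin, Aircraft}, so Dest → Origin, Aircraft cannot be enforced without a join — not preserved.

lossy and not dependency-preserving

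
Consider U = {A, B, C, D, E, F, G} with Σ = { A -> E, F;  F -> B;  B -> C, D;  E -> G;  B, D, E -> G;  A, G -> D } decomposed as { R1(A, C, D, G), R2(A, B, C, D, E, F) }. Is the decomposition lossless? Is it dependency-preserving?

lossless but not dependency-preserving

Lossless test: (A, C, D)⁺ = {A, B, C, D, E, F, G}, which contains all of one fragment — lossless.
Dependency preservation: the restricted closure of {E} across the fragments never reaches {G}, so E → G cannot be enforced without a join — not preserved.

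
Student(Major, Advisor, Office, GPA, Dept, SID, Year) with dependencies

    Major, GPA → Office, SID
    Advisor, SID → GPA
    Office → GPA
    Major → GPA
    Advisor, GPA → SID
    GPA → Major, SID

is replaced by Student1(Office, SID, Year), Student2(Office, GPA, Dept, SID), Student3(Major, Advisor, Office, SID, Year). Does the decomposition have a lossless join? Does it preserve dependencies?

lossy but dependency-preserving

Lossless test (chase): Rows 1 and 2 agree on Office; apply Office→GPA and equate their GPA entries. Rows 1 and 3 agree on Office; apply Office→GPA and equate their GPA entries. Rows 1 and 2 agree on GPA; apply GPA→Major, SID and equate their Major, SID entries. Rows 1 and 3 agree on GPA; apply GPA→Major, SID and equate their Major, SID entries. No row becomes fully distinguished — the join is lossy.
Dependency preservation: Major, GPA → Office, SID; Advisor, SID → GPA; Major → GPA; Advisor, GPA → SID; GPA → Major, SID are not contained in any single fragment, but the restricted closure of each left-hand side across the fragments still reaches the right-hand side; the remaining FDs each lie inside some fragment. All dependencies are preserved.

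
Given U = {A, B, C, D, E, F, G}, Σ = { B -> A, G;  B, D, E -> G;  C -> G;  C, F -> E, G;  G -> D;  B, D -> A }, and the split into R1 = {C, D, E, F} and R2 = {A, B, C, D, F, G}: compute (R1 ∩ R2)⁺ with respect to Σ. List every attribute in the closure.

C, D, E, F, G

R1 ∩ R2 = {C, D, F}.
C → G applies, adding G
C, F → E, G applies, adding E
Closure: {C, D, E, F, G}.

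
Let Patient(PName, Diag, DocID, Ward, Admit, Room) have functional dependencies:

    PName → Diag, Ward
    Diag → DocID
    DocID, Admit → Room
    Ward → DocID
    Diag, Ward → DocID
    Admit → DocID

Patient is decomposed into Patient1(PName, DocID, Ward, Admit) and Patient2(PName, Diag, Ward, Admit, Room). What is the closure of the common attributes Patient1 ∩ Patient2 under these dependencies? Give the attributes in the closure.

PName, Diag, DocID, Ward, Admit, Room

Patient1 ∩ Patient2 = {PName, Ward, Admit}.
PName → Diag, Ward applies, adding Diag
Diag → DocID applies, adding DocID
DocID, Admit → Room applies, adding Room
Closure: {PName, Diag, DocID, Ward, Admit, Room}.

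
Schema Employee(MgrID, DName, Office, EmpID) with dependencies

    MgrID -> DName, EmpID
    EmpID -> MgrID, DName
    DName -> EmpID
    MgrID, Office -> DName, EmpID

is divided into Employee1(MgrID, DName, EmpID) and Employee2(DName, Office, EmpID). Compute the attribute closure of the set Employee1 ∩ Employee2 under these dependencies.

Employee1 ∩ Employee2 = {DName, EmpID}.
EmpID → MgrID, DName applies, adding MgrID
Closure: {MgrID, DName, EmpID}.

MgrID, DName, EmpID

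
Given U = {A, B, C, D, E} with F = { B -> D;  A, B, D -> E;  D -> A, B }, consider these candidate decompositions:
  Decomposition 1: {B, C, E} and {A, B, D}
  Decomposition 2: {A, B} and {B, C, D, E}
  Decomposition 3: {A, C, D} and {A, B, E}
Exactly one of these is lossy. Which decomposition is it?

Decomposition 1: common = {B}, closure = {A, B, D, E} → lossless.
Decomposition 2: common = {B}, closure = {A, B, D, E} → lossless.
Decomposition 3: common = {A}, closure = {A} → lossy.

Decomposition 3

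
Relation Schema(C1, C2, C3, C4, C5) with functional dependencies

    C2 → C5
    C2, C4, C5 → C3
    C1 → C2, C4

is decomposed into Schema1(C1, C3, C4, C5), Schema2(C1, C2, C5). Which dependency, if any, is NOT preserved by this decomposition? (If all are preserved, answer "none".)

Check C2, C4, C5 → C3: no single fragment contains all of {C2, C3, C4, C5}, and the restricted closure of {C2, C4, C5} across the fragments never reaches {C3}.
C2 → C5 is preserved.
C1 → C2, C4 is preserved.

C2, C4, C5 → C3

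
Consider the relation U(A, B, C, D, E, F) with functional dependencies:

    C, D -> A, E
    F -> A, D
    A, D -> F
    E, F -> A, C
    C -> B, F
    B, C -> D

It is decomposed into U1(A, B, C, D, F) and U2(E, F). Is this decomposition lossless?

Common attributes: U1 ∩ U2 = {F}.
Closure of {F}: F → A, D applies, adding A, D. So (F)⁺ = {A, D, F}.
The closure contains neither all of U1 = {A, B, C, D, F} nor all of U2 = {E, F}, so the common attributes are not a superkey of either fragment. The join is lossy.

No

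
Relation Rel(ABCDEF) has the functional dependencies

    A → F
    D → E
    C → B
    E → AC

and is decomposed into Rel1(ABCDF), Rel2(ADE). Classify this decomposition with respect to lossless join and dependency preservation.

Lossless test: (AD)⁺ = {ABCDEF}, which contains all of one fragment — lossless.
Dependency preservation: the restricted closure of {E} across the fragments never reaches {AC}, so E → AC cannot be enforced without a join — not preserved.

lossless but not dependency-preserving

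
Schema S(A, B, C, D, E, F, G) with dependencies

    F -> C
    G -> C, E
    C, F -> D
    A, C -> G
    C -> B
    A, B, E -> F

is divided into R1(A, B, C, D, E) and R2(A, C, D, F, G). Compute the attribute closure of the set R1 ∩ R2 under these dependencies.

R1 ∩ R2 = {A, C, D}.
A, C → G applies, adding G
C → B applies, adding B
G → C, E applies, adding E
A, B, E → F applies, adding F
Closure: {A, B, C, D, E, F, G}.

A, B, C, D, E, F, G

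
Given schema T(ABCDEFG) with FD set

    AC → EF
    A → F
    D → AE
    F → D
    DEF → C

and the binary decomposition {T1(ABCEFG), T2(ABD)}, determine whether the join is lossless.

Common attributes: T1 ∩ T2 = {AB}.
Closure of {AB}: A → F applies, adding F; F → D applies, adding D; D → AE applies, adding E; DEF → C applies, adding C. So (AB)⁺ = {ABCDEF}.
This closure contains every attribute of T2, so T1 ∩ T2 → T2. The join is lossless.

Yes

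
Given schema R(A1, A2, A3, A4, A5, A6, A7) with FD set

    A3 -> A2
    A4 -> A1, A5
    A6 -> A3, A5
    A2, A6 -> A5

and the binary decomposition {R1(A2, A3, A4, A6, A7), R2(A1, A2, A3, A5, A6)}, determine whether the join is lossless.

No

Common attributes: R1 ∩ R2 = {A2, A3, A6}.
Closure of {A2, A3, A6}: A6 → A3, A5 applies, adding A5. So (A2, A3, A6)⁺ = {A2, A3, A5, A6}.
The closure contains neither all of R1 = {A2, A3, A4, A6, A7} nor all of R2 = {A1, A2, A3, A5, A6}, so the common attributes are not a superkey of either fragment. The join is lossy.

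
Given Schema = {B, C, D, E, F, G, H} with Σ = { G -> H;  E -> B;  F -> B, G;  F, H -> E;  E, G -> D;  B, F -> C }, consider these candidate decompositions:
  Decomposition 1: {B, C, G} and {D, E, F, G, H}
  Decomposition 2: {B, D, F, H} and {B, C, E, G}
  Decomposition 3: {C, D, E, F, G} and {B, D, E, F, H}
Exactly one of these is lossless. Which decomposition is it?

Decomposition 3

Decomposition 1: common = {G}, closure = {G, H} → lossy.
Decomposition 2: common = {B}, closure = {B} → lossy.
Decomposition 3: common = {D, E, F}, closure = {B, C, D, E, F, G, H} → lossless.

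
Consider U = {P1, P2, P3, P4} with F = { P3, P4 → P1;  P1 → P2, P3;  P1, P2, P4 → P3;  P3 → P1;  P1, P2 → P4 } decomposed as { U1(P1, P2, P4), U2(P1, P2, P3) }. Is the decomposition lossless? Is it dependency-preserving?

lossless and dependency-preserving

Lossless test: (P1, P2)⁺ = {P1, P2, P3, P4}, which contains all of one fragment — lossless.
Dependency preservation: P3, P4 → P1; P1, P2, P4 → P3 are not contained in any single fragment, but the restricted closure of each left-hand side across the fragments still reaches the right-hand side; the remaining FDs each lie inside some fragment. All dependencies are preserved.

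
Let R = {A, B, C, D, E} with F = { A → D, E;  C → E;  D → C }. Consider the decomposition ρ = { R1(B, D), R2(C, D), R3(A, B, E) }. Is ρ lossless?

Chase test. Columns are A, B, C, D, E; row i has aⱼ where attribute j ∈ Ri, else bᵢⱼ.
Initial tableau (one row per fragment):
  row 1: b11 a2 b13 a4 b15
  row 2: b21 b22 a3 a4 b25
  row 3: a1 a2 b33 b34 a5
Rows 1 and 2 agree on D; apply D→C and equate their C entries.
Rows 1 and 2 agree on C; apply C→E and equate their E entries.
No row becomes fully distinguished — the join is lossy.

No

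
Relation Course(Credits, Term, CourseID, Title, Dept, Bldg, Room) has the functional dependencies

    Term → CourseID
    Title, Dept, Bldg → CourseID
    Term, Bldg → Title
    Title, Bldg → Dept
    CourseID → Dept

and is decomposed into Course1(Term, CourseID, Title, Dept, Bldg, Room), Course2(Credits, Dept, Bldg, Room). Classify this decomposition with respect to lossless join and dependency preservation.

Lossless test: (Dept, Bldg, Room)⁺ = {Dept, Bldg, Room}, which is a superkey of neither fragment — lossy.
Dependency preservation: every FD's attributes lie within a single fragment, so each can be enforced locally — preserved.

lossy but dependency-preserving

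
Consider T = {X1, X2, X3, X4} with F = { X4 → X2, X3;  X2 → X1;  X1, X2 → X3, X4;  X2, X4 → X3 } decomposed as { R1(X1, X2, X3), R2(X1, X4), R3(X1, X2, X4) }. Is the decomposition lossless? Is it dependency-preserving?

Lossless test (chase): Rows 2 and 3 agree on X4; apply X4→X2, X3 and equate their X2, X3 entries. Rows 1 and 2 agree on X1, X2; apply X1, X2→X3, X4 and equate their X3, X4 entries. Row 1 is now all distinguished symbols — the join is lossless.
Dependency preservation: X4 → X2, X3; X1, X2 → X3, X4; X2, X4 → X3 are not contained in any single fragment, but the restricted closure of each left-hand side across the fragments still reaches the right-hand side; the remaining FDs each lie inside some fragment. All dependencies are preserved.

lossless and dependency-preserving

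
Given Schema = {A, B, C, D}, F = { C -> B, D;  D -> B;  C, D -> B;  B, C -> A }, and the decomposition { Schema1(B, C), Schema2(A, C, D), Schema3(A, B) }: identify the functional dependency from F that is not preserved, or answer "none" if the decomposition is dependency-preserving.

Check D → B: no single fragment contains all of {B, D}, and the restricted closure of {D} across the fragments never reaches {B}.
C → B, D is preserved.
C, D → B is preserved.
B, C → A is preserved.

D -> B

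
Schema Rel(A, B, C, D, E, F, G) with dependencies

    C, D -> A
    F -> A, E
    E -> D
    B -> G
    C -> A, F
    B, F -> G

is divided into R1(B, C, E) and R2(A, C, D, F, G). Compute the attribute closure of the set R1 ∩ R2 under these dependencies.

R1 ∩ R2 = {C}.
C → A, F applies, adding A, F
F → A, E applies, adding E
E → D applies, adding D
Closure: {A, C, D, E, F}.

A, C, D, E, F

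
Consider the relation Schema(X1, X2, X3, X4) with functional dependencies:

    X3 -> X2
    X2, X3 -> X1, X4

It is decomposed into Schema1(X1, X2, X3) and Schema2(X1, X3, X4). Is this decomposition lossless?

Common attributes: Schema1 ∩ Schema2 = {X1, X3}.
Closure of {X1, X3}: X3 → X2 applies, adding X2; X2, X3 → X1, X4 applies, adding X4. So (X1, X3)⁺ = {X1, X2, X3, X4}.
This closure contains every attribute of Schema1, so Schema1 ∩ Schema2 → Schema1. The join is lossless.

Yes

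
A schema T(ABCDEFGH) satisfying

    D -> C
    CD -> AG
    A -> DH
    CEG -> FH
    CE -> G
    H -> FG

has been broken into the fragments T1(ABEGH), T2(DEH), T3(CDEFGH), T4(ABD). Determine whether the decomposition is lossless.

Yes

Chase test. Columns are ABCDEFGH; row i has aⱼ where attribute j ∈ Ti, else bᵢⱼ.
Initial tableau (one row per fragment):
  row 1: a1 a2 b13 b14 a5 b16 a7 a8
  row 2: b21 b22 b23 a4 a5 b26 b27 a8
  row 3: b31 b32 a3 a4 a5 a6 a7 a8
  row 4: a1 a2 b43 a4 b45 b46 b47 b48
Rows 2 and 3 agree on D; apply D→C and equate their C entries.
Rows 2 and 4 agree on D; apply D→C and equate their C entries.
Rows 2 and 3 agree on CD; apply CD→AG and equate their AG entries.
Rows 2 and 4 agree on CD; apply CD→AG and equate their AG entries.
Rows 1 and 2 agree on A; apply A→DH and equate their DH entries.
Rows 1 and 4 agree on A; apply A→DH and equate their DH entries.
Rows 2 and 3 agree on CEG; apply CEG→FH and equate their FH entries.
Rows 1 and 2 agree on H; apply H→FG and equate their FG entries.
Rows 1 and 4 agree on H; apply H→FG and equate their FG entries.
Rows 1 and 2 agree on D; apply D→C and equate their C entries.
Row 1 is now all distinguished symbols — the join is lossless.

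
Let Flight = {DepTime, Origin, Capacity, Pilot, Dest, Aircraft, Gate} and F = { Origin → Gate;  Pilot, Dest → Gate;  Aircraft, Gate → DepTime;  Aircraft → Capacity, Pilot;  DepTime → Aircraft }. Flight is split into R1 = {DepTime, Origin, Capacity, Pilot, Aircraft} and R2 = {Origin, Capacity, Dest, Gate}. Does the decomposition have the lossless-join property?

No

Common attributes: R1 ∩ R2 = {Origin, Capacity}.
Closure of {Origin, Capacity}: Origin → Gate applies, adding Gate. So (Origin, Capacity)⁺ = {Origin, Capacity, Gate}.
The closure contains neither all of R1 = {DepTime, Origin, Capacity, Pilot, Aircraft} nor all of R2 = {Origin, Capacity, Dest, Gate}, so the common attributes are not a superkey of either fragment. The join is lossy.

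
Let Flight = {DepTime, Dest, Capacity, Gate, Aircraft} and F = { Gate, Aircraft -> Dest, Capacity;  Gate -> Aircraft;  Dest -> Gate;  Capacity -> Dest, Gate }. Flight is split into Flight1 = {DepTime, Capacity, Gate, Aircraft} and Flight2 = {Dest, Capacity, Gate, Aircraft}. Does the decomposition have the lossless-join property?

Yes

Common attributes: Flight1 ∩ Flight2 = {Capacity, Gate, Aircraft}.
Closure of {Capacity, Gate, Aircraft}: Gate, Aircraft → Dest, Capacity applies, adding Dest. So (Capacity, Gate, Aircraft)⁺ = {Dest, Capacity, Gate, Aircraft}.
This closure contains every attribute of Flight2, so Flight1 ∩ Flight2 → Flight2. The join is lossless.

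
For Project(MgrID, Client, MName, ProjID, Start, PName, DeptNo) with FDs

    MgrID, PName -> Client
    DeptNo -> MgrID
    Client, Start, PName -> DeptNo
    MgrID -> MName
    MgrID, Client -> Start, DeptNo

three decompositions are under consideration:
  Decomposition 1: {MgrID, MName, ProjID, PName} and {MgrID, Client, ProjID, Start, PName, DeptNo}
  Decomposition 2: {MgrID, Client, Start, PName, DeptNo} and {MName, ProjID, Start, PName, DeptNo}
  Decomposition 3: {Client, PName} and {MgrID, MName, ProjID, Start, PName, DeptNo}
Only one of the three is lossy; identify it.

Decomposition 1: common = {MgrID, ProjID, PName}, closure = {MgrID, Client, MName, ProjID, Start, PName, DeptNo} → lossless.
Decomposition 2: common = {Start, PName, DeptNo}, closure = {MgrID, Client, MName, Start, PName, DeptNo} → lossless.
Decomposition 3: common = {PName}, closure = {PName} → lossy.

Decomposition 3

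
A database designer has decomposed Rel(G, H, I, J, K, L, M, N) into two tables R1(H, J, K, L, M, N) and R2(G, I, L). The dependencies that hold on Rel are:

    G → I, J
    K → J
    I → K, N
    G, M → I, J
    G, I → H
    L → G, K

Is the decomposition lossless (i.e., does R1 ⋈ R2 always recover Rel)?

Yes

Common attributes: R1 ∩ R2 = {L}.
Closure of {L}: L → G, K applies, adding G, K; G → I, J applies, adding I, J; I → K, N applies, adding N; G, I → H applies, adding H. So (L)⁺ = {G, H, I, J, K, L, N}.
This closure contains every attribute of R2, so R1 ∩ R2 → R2. The join is lossless.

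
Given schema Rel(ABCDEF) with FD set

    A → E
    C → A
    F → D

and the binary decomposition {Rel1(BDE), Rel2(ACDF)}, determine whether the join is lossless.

No

Common attributes: Rel1 ∩ Rel2 = {D}.
No dependency enlarges {D}, so (D)⁺ = {D}.
The closure contains neither all of Rel1 = {BDE} nor all of Rel2 = {ACDF}, so the common attributes are not a superkey of either fragment. The join is lossy.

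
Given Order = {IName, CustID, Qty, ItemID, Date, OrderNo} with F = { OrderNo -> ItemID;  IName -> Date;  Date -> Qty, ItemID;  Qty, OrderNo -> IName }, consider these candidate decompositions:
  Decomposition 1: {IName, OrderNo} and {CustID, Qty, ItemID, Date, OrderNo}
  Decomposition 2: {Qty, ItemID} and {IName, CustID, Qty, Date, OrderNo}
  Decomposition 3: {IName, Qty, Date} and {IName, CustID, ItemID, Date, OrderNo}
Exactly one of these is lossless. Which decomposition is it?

Decomposition 3

Decomposition 1: common = {OrderNo}, closure = {ItemID, OrderNo} → lossy.
Decomposition 2: common = {Qty}, closure = {Qty} → lossy.
Decomposition 3: common = {IName, Date}, closure = {IName, Qty, ItemID, Date} → lossless.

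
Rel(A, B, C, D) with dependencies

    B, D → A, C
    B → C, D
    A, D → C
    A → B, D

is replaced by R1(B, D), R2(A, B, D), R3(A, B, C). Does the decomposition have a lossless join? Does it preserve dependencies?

lossless and dependency-preserving

Lossless test (chase): Rows 1 and 2 agree on B, D; apply B, D→A, C and equate their A, C entries. Rows 1 and 3 agree on B; apply B→C, D and equate their C, D entries. Row 1 is now all distinguished symbols — the join is lossless.
Dependency preservation: B, D → A, C; B → C, D; A, D → C are not contained in any single fragment, but the restricted closure of each left-hand side across the fragments still reaches the right-hand side; the remaining FDs each lie inside some fragment. All dependencies are preserved.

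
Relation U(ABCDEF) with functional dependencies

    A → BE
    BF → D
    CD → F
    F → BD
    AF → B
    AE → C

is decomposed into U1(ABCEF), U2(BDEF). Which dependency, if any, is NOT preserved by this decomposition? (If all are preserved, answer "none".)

Check CD → F: no single fragment contains all of {CDF}, and the restricted closure of {CD} across the fragments never reaches {F}.
A → BE is preserved.
BF → D is preserved.
F → BD is preserved.
AF → B is preserved.
AE → C is preserved.

CD → F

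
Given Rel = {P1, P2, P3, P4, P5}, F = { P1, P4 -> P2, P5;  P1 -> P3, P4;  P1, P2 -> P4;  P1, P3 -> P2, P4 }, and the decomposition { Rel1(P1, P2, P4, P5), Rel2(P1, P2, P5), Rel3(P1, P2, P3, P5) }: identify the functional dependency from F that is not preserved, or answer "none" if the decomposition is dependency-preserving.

none

P1, P4 → P2, P5 lies within Rel1.
P1 → P3, P4: restricted closure across fragments reaches P3, P4.
P1, P2 → P4 lies within Rel1.
P1, P3 → P2, P4: restricted closure across fragments reaches P2, P4.
Every dependency is enforceable on the fragments, so the decomposition is dependency-preserving.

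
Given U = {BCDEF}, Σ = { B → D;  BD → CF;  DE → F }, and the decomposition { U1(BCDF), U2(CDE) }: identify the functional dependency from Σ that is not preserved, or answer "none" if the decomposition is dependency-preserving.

Check DE → F: no single fragment contains all of {DEF}, and the restricted closure of {DE} across the fragments never reaches {F}.
B → D is preserved.
BD → CF is preserved.

DE → F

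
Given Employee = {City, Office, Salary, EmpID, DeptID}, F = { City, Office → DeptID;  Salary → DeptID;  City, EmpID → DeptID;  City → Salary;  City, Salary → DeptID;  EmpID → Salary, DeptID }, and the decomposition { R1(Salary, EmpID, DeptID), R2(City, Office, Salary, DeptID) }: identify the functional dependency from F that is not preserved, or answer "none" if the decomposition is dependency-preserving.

City, Office → DeptID lies within R2.
Salary → DeptID lies within R1.
City, EmpID → DeptID: restricted closure across fragments reaches DeptID.
City → Salary lies within R2.
City, Salary → DeptID lies within R2.
EmpID → Salary, DeptID lies within R1.
Every dependency is enforceable on the fragments, so the decomposition is dependency-preserving.

none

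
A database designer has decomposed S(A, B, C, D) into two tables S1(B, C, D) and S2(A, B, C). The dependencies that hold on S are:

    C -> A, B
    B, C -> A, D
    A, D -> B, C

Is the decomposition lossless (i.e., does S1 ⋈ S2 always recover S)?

Common attributes: S1 ∩ S2 = {B, C}.
Closure of {B, C}: C → A, B applies, adding A; B, C → A, D applies, adding D. So (B, C)⁺ = {A, B, C, D}.
This closure contains every attribute of S1, so S1 ∩ S2 → S1. The join is lossless.

Yes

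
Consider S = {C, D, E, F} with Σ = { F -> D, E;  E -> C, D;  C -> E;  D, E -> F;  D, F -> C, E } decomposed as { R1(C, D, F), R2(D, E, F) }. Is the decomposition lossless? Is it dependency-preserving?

Lossless test: (D, F)⁺ = {C, D, E, F}, which contains all of one fragment — lossless.
Dependency preservation: E → C, D; C → E; D, F → C, E are not contained in any single fragment, but the restricted closure of each left-hand side across the fragments still reaches the right-hand side; the remaining FDs each lie inside some fragment. All dependencies are preserved.

lossless and dependency-preserving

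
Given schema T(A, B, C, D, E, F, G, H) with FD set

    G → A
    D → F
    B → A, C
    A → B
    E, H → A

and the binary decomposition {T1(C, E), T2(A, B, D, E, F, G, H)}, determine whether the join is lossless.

Common attributes: T1 ∩ T2 = {E}.
No dependency enlarges {E}, so (E)⁺ = {E}.
The closure contains neither all of T1 = {C, E} nor all of T2 = {A, B, D, E, F, G, H}, so the common attributes are not a superkey of either fragment. The join is lossy.

No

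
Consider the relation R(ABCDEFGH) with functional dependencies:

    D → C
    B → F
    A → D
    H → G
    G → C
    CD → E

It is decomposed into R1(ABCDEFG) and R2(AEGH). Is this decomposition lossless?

No

Common attributes: R1 ∩ R2 = {AEG}.
Closure of {AEG}: A → D applies, adding D; G → C applies, adding C. So (AEG)⁺ = {ACDEG}.
The closure contains neither all of R1 = {ABCDEFG} nor all of R2 = {AEGH}, so the common attributes are not a superkey of either fragment. The join is lossy.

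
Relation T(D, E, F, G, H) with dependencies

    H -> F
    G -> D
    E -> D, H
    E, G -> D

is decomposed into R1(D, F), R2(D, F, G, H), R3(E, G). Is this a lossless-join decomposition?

Chase test. Columns are D, E, F, G, H; row i has aⱼ where attribute j ∈ Ri, else bᵢⱼ.
Initial tableau (one row per fragment):
  row 1: a1 b12 a3 b14 b15
  row 2: a1 b22 a3 a4 a5
  row 3: b31 a2 b33 a4 b35
Rows 2 and 3 agree on G; apply G→D and equate their D entries.
No row becomes fully distinguished — the join is lossy.

No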